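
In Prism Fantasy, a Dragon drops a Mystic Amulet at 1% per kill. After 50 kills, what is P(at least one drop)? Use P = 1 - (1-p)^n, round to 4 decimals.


P(at least one) = 1 - P(none) = 1 - (1-p)^n
p = 1/100 = 0.01
1 - p = 0.99
(1 - p)^50 = 0.99^50 = 0.605006
P(at least one) = 1 - 0.605006 = 0.3950

0.3950


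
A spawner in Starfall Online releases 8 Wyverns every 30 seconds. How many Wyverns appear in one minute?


Spawns per minute = count * (60 / interval)
= 8 * (60 / 30)
= 8 * 2.0
= 16.0

16.0 per minute


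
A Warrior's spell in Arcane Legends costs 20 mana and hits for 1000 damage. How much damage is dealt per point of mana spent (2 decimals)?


Efficiency = damage / mana
= 1000 / 20
= 50.00

50.00 dmg/mana


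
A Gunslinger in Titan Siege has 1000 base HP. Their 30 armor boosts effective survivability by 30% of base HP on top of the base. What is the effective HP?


EHP = 1000 * (1 + 30/100)
= 1000 * (1 + 0.3)
= 1000 * 1.3
= 1300.0

1300.0 EHP


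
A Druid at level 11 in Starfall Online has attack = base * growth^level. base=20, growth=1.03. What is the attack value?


value = base * growth^level
= 20 * 1.03^11
= 20 * 1.384234
= 27.68

27.68 attack


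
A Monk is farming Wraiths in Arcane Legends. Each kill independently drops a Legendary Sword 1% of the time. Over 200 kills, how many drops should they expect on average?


Expected drops = kills * (drop_rate / 100)
= 200 * (1 / 100)
= 200 * 0.01
= 2.0

2.0 drops


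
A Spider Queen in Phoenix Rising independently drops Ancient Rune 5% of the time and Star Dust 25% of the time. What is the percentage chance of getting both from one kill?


For independent events, P(both) = P(A) * P(B)
= 5% * 25%
= 125 / 100 %
= 1.25%

1.25%


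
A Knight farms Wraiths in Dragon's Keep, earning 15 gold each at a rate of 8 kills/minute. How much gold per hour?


Gold per minute = 15 * 8 = 120
Gold per hour = 120 * 60 = 7200

7200 gold/hour


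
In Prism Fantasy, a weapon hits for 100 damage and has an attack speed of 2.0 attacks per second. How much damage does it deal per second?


DPS = damage * attack_speed
= 100 * 2.0
= 200.0

200.0 DPS


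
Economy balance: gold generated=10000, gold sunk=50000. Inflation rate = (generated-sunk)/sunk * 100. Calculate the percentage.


Net gold = 10000 - 50000 = -40000
Inflation rate = net / sunk * 100 = -40000 / 50000 * 100
= -0.8 * 100
= -80.00%

-80.00%


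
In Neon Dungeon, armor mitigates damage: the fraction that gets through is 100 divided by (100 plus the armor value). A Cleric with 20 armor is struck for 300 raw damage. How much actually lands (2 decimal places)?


actual = 300 * 100 / (100 + 20)
= 300 * 100 / 120
= 30000 / 120
= 250.00

250.00 damage


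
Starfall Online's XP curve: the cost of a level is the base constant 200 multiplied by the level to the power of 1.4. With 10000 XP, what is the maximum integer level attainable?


XP = 200 * level^1.4, so level = (XP / 200)^(1/1.4)
= (10000 / 200)^(1/1.4)
= 50.0^0.7143
= 16.3512
Floor: level = 16

level 16


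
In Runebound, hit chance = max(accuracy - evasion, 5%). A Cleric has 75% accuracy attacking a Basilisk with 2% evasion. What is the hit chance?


accuracy - evasion = 75 - 2 = 73
Apply floor: max(73, 5) = 73
Hit chance = 73%

73%


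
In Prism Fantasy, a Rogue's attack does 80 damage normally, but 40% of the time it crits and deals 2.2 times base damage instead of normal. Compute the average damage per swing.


E[dmg] = base * (1 + crit_chance * (crit_mult - 1))
cc as decimal = 40/100 = 0.4
cm - 1 = 2.2 - 1 = 1.2
Bonus factor = 0.4 * 1.2 = 0.48
Total multiplier = 1 + 0.48 = 1.48
Expected damage = 80 * 1.48 = 118.40

118.40 damage


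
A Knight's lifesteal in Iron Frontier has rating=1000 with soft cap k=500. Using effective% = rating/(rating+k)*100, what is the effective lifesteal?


effective% = rating / (rating + k) * 100
= 1000 / (1000 + 500) * 100
= 1000 / 1500 * 100
= 0.666667 * 100
= 66.67%

66.67%


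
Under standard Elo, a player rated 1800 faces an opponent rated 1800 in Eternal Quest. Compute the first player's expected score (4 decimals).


Elo expected score: Ea = 1/(1 + 10^((Rb-Ra)/400))
Rb - Ra = 1800 - 1800 = 0
(Rb-Ra)/400 = 0/400 = 0.0
10^0.0 = 1.0
Ea = 1/(1 + 1.0) = 1/2.0 = 0.5000

0.5000


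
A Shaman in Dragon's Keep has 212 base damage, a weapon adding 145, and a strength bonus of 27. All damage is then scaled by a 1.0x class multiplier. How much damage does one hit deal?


Sum base + weapon + str = 212 + 145 + 27 = 384
Multiply by 1.0:
384 * 1.0 = 384.0

384.0 damage


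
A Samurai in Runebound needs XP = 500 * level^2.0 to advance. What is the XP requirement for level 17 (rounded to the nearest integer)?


XP = 500 * level^2.0
Substitute level = 17:
XP = 500 * 17^2.0
= 500 * 289.0
= 144500

144500 XP


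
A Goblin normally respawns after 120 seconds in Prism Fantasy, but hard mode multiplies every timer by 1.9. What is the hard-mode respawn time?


Respawn time = base * multiplier
= 120 * 1.9
= 228.0 seconds

228.0 seconds


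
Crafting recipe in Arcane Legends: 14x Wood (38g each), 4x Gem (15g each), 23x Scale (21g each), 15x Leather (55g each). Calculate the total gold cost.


Cost breakdown:
  Wood: 14 * 38 = 532
  Gem: 4 * 15 = 60
  Scale: 23 * 21 = 483
  Leather: 15 * 55 = 825
Total = 532 + 60 + 483 + 825 = 1900

1900 gold


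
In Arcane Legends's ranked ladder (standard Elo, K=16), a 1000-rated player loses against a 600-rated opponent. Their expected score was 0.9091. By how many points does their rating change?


Elo update: delta = K * (S - Ea), where S = 0 (loses)
S - Ea = 0 - 0.9091 = -0.9091
Rating change = 16 * -0.9091
= -14.55

-14.55 rating points


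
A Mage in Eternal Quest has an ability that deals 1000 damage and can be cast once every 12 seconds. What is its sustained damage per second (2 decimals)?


DPS = damage / cooldown
= 1000 / 12
= 83.33

83.33 DPS


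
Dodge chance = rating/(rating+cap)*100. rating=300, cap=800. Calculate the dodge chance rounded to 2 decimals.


dodge% = 300 / (300 + 800) * 100
= 300 / 1100 * 100
= 0.272727 * 100
= 27.27%

27.27%


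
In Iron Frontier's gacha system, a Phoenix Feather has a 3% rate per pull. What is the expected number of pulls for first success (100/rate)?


Expected pulls for a geometric distribution = 1/p = 100 / rate%
= 100 / 3
= 33.33

33.33 pulls


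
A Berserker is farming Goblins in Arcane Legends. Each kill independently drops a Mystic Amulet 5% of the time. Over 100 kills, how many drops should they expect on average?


Expected drops = kills * (drop_rate / 100)
= 100 * (5 / 100)
= 100 * 0.05
= 5.0

5.0 drops


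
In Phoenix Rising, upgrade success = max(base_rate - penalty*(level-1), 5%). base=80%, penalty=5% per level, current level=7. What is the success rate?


raw_rate = 80 - 5 * (7 - 1)
= 80 - 5 * 6
= 80 - 30
= 50
Apply floor: max(50, 5) = 50%

50%


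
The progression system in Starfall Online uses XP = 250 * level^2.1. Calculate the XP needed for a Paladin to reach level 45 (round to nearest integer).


XP = 250 * level^2.1
Substitute level = 45:
XP = 250 * 45^2.1
= 250 * 2963.0998
= 740775

740775 XP


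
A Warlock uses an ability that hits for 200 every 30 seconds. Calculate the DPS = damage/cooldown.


DPS = damage / cooldown
= 200 / 30
= 6.67

6.67 DPS


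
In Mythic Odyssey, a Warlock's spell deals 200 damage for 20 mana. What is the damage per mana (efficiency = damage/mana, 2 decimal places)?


Efficiency = damage / mana
= 200 / 20
= 10.00

10.00 dmg/mana


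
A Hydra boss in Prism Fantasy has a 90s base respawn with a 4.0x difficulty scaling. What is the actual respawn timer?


Respawn time = base * multiplier
= 90 * 4.0
= 360.0 seconds

360.0 seconds


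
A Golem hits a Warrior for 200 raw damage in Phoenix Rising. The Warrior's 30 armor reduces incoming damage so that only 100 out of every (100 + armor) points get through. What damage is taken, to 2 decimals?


actual = 200 * 100 / (100 + 30)
= 200 * 100 / 130
= 20000 / 130
= 153.85

153.85 damage


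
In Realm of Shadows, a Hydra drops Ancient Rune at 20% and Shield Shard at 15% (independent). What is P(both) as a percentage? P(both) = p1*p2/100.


For independent events, P(both) = P(A) * P(B)
= 20% * 15%
= 300 / 100 %
= 3.0%

3.0%


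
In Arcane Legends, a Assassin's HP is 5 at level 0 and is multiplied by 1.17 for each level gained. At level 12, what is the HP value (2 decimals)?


value = base * growth^level
= 5 * 1.17^12
= 5 * 6.580067
= 32.90

32.90 HP


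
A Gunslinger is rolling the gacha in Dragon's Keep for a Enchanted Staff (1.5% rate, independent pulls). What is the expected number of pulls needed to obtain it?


Expected pulls for a geometric distribution = 1/p = 100 / rate%
= 100 / 1.5
= 66.67

66.67 pulls


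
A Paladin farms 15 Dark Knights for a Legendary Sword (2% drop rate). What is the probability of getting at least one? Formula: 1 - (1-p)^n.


P(at least one) = 1 - P(none) = 1 - (1-p)^n
p = 2/100 = 0.02
1 - p = 0.98
(1 - p)^15 = 0.98^15 = 0.738569
P(at least one) = 1 - 0.738569 = 0.2614

0.2614


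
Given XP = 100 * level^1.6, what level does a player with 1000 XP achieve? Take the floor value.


XP = 100 * level^1.6, so level = (XP / 100)^(1/1.6)
= (1000 / 100)^(1/1.6)
= 10.0^0.625
= 4.217
Floor: level = 4

level 4


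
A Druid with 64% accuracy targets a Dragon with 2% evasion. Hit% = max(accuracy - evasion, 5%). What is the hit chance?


accuracy - evasion = 64 - 2 = 62
Apply floor: max(62, 5) = 62
Hit chance = 62%

62%


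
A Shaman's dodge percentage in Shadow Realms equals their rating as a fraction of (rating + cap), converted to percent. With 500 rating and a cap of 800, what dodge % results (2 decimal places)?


dodge% = 500 / (500 + 800) * 100
= 500 / 1300 * 100
= 0.384615 * 100
= 38.46%

38.46%


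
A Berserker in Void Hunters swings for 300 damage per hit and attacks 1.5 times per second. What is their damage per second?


DPS = damage * attack_speed
= 300 * 1.5
= 450.0

450.0 DPS


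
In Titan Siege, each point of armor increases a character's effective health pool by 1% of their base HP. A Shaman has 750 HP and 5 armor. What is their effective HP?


EHP = 750 * (1 + 5/100)
= 750 * (1 + 0.05)
= 750 * 1.05
= 787.5

787.5 EHP


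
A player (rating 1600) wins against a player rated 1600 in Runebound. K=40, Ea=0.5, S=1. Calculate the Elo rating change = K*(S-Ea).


Elo update: delta = K * (S - Ea), where S = 1 (wins)
S - Ea = 1 - 0.5 = 0.5
Rating change = 40 * 0.5
= 20.00

20.00 rating points


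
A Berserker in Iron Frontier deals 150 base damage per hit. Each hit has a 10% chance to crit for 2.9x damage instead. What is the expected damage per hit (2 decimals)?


E[dmg] = base * (1 + crit_chance * (crit_mult - 1))
cc as decimal = 10/100 = 0.1
cm - 1 = 2.9 - 1 = 1.9
Bonus factor = 0.1 * 1.9 = 0.19
Total multiplier = 1 + 0.19 = 1.19
Expected damage = 150 * 1.19 = 178.50

178.50 damage


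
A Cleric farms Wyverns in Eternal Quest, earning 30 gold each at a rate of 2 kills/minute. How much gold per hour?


Gold per minute = 30 * 2 = 60
Gold per hour = 60 * 60 = 3600

3600 gold/hour


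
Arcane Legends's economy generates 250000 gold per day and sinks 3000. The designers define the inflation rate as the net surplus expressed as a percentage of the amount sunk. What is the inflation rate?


Net gold = 250000 - 3000 = 247000
Inflation rate = net / sunk * 100 = 247000 / 3000 * 100
= 82.333333 * 100
= 8233.33%

8233.33%


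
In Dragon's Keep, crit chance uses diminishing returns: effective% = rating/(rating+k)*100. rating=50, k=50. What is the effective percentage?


effective% = rating / (rating + k) * 100
= 50 / (50 + 50) * 100
= 50 / 100 * 100
= 0.5 * 100
= 50.00%

50.00%


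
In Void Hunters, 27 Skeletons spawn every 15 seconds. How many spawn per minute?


Spawns per minute = count * (60 / interval)
= 27 * (60 / 15)
= 27 * 4.0
= 108.0

108.0 per minute


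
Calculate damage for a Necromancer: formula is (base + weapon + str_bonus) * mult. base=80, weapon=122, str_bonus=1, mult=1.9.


Sum base + weapon + str = 80 + 122 + 1 = 203
Multiply by 1.9:
203 * 1.9 = 385.7

385.7 damage


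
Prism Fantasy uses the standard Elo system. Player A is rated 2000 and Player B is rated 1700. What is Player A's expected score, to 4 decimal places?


Elo expected score: Ea = 1/(1 + 10^((Rb-Ra)/400))
Rb - Ra = 1700 - 2000 = -300
(Rb-Ra)/400 = -300/400 = -0.75
10^-0.75 = 0.177828
Ea = 1/(1 + 0.177828) = 1/1.177828 = 0.8490

0.8490


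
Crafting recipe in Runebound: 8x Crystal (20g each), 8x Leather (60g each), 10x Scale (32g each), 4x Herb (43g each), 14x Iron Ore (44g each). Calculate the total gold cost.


Cost breakdown:
  Crystal: 8 * 20 = 160
  Leather: 8 * 60 = 480
  Scale: 10 * 32 = 320
  Herb: 4 * 43 = 172
  Iron Ore: 14 * 44 = 616
Total = 160 + 480 + 320 + 172 + 616 = 1748

1748 gold


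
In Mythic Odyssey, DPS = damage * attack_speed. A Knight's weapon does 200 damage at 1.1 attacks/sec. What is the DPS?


DPS = damage * attack_speed
= 200 * 1.1
= 220.0

220.0 DPS


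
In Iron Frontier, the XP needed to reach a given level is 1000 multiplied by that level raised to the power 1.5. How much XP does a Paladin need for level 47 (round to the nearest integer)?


XP = 1000 * level^1.5
Substitute level = 47:
XP = 1000 * 47^1.5
= 1000 * 322.2158
= 322216

322216 XP


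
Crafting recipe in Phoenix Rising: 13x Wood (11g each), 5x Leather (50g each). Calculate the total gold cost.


Cost breakdown:
  Wood: 13 * 11 = 143
  Leather: 5 * 50 = 250
Total = 143 + 250 = 393

393 gold


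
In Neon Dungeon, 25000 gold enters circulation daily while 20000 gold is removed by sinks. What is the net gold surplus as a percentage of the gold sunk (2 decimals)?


Net gold = 25000 - 20000 = 5000
Inflation rate = net / sunk * 100 = 5000 / 20000 * 100
= 0.25 * 100
= 25.00%

25.00%


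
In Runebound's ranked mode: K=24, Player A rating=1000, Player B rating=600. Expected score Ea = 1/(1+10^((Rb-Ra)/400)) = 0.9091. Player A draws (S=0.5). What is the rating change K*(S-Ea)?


Elo update: delta = K * (S - Ea), where S = 0.5 (draws)
S - Ea = 0.5 - 0.9091 = -0.4091
Rating change = 24 * -0.4091
= -9.82

-9.82 rating points


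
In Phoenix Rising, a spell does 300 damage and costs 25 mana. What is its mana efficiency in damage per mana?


Efficiency = damage / mana
= 300 / 25
= 12.00

12.00 dmg/mana


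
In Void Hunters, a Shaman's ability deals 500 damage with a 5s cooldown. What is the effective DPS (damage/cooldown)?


DPS = damage / cooldown
= 500 / 5
= 100.00

100.00 DPS


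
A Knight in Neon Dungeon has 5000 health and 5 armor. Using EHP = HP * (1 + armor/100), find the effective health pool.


EHP = 5000 * (1 + 5/100)
= 5000 * (1 + 0.05)
= 5000 * 1.05
= 5250.0

5250.0 EHP


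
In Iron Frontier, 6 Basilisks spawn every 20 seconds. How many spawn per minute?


Spawns per minute = count * (60 / interval)
= 6 * (60 / 20)
= 6 * 3.0
= 18.0

18.0 per minute


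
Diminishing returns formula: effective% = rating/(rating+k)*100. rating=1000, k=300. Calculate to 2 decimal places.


effective% = rating / (rating + k) * 100
= 1000 / (1000 + 300) * 100
= 1000 / 1300 * 100
= 0.769231 * 100
= 76.92%

76.92%


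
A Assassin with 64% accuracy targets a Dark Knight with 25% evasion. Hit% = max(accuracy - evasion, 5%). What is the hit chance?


accuracy - evasion = 64 - 25 = 39
Apply floor: max(39, 5) = 39
Hit chance = 39%

39%


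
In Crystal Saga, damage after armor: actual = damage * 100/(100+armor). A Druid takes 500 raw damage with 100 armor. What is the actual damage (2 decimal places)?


actual = 500 * 100 / (100 + 100)
= 500 * 100 / 200
= 50000 / 200
= 250.00

250.00 damage


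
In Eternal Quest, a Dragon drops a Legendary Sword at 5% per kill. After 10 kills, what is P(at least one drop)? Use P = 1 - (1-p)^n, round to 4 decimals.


P(at least one) = 1 - P(none) = 1 - (1-p)^n
p = 5/100 = 0.05
1 - p = 0.95
(1 - p)^10 = 0.95^10 = 0.598737
P(at least one) = 1 - 0.598737 = 0.4013

0.4013


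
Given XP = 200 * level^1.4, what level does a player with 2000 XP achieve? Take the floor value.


XP = 200 * level^1.4, so level = (XP / 200)^(1/1.4)
= (2000 / 200)^(1/1.4)
= 10.0^0.7143
= 5.1795
Floor: level = 5

level 5


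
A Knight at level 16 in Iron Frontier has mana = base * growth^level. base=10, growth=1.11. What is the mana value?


value = base * growth^level
= 10 * 1.11^16
= 10 * 5.310894
= 53.11

53.11 mana


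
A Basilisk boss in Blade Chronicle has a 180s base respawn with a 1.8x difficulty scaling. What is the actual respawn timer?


Respawn time = base * multiplier
= 180 * 1.8
= 324.0 seconds

324.0 seconds


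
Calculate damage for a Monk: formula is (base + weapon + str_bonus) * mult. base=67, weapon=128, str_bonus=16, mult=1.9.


Sum base + weapon + str = 67 + 128 + 16 = 211
Multiply by 1.9:
211 * 1.9 = 400.9

400.9 damage


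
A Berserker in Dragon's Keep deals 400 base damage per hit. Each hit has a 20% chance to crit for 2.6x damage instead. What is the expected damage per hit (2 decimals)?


E[dmg] = base * (1 + crit_chance * (crit_mult - 1))
cc as decimal = 20/100 = 0.2
cm - 1 = 2.6 - 1 = 1.6
Bonus factor = 0.2 * 1.6 = 0.32
Total multiplier = 1 + 0.32 = 1.32
Expected damage = 400 * 1.32 = 528.00

528.00 damage


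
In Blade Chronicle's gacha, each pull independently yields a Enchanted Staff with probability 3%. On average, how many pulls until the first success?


Expected pulls for a geometric distribution = 1/p = 100 / rate%
= 100 / 3
= 33.33

33.33 pulls


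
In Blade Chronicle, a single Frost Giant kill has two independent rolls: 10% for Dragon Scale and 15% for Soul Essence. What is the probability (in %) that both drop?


For independent events, P(both) = P(A) * P(B)
= 10% * 15%
= 150 / 100 %
= 1.5%

1.5%


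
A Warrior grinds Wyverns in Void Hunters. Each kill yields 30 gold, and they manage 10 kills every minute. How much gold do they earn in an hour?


Gold per minute = 30 * 10 = 300
Gold per hour = 300 * 60 = 18000

18000 gold/hour


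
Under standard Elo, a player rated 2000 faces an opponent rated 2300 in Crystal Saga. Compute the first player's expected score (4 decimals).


Elo expected score: Ea = 1/(1 + 10^((Rb-Ra)/400))
Rb - Ra = 2300 - 2000 = 300
(Rb-Ra)/400 = 300/400 = 0.75
10^0.75 = 5.623413
Ea = 1/(1 + 5.623413) = 1/6.623413 = 0.1510

0.1510


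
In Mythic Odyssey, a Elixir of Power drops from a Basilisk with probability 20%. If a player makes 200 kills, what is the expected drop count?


Expected drops = kills * (drop_rate / 100)
= 200 * (20 / 100)
= 200 * 0.2
= 40.0

40.0 drops


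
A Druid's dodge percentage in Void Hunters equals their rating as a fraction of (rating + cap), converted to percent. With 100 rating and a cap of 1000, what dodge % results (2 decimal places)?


dodge% = 100 / (100 + 1000) * 100
= 100 / 1100 * 100
= 0.090909 * 100
= 9.09%

9.09%


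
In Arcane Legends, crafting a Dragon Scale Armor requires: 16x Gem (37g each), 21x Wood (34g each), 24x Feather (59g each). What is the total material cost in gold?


Cost breakdown:
  Gem: 16 * 37 = 592
  Wood: 21 * 34 = 714
  Feather: 24 * 59 = 1416
Total = 592 + 714 + 1416 = 2722

2722 gold


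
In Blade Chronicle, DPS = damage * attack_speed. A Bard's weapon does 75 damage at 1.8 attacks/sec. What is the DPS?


DPS = damage * attack_speed
= 75 * 1.8
= 135.0

135.0 DPS


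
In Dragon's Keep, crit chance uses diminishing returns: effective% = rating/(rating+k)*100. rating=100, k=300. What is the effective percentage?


effective% = rating / (rating + k) * 100
= 100 / (100 + 300) * 100
= 100 / 400 * 100
= 0.25 * 100
= 25.00%

25.00%


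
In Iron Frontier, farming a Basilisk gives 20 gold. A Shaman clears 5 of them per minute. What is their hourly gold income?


Gold per minute = 20 * 5 = 100
Gold per hour = 100 * 60 = 6000

6000 gold/hour


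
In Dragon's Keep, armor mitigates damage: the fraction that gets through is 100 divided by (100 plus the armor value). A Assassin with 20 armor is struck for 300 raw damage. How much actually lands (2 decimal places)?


actual = 300 * 100 / (100 + 20)
= 300 * 100 / 120
= 30000 / 120
= 250.00

250.00 damage


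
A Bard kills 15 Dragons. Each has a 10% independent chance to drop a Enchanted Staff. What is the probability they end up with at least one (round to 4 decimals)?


P(at least one) = 1 - P(none) = 1 - (1-p)^n
p = 10/100 = 0.1
1 - p = 0.9
(1 - p)^15 = 0.9^15 = 0.205891
P(at least one) = 1 - 0.205891 = 0.7941

0.7941


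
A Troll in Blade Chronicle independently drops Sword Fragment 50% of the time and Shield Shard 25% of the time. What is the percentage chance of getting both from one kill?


For independent events, P(both) = P(A) * P(B)
= 50% * 25%
= 1250 / 100 %
= 12.5%

12.5%


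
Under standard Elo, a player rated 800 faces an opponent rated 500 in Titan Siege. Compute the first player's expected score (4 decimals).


Elo expected score: Ea = 1/(1 + 10^((Rb-Ra)/400))
Rb - Ra = 500 - 800 = -300
(Rb-Ra)/400 = -300/400 = -0.75
10^-0.75 = 0.177828
Ea = 1/(1 + 0.177828) = 1/1.177828 = 0.8490

0.8490


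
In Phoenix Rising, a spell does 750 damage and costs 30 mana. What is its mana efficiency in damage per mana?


Efficiency = damage / mana
= 750 / 30
= 25.00

25.00 dmg/mana


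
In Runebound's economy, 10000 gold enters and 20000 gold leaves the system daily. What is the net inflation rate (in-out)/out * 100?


Net gold = 10000 - 20000 = -10000
Inflation rate = net / sunk * 100 = -10000 / 20000 * 100
= -0.5 * 100
= -50.00%

-50.00%


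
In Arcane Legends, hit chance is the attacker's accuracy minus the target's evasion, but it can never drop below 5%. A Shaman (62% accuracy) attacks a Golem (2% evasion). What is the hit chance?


accuracy - evasion = 62 - 2 = 60
Apply floor: max(60, 5) = 60
Hit chance = 60%

60%


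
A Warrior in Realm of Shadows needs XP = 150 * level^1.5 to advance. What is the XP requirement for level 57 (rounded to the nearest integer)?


XP = 150 * level^1.5
Substitute level = 57:
XP = 150 * 57^1.5
= 150 * 430.3406
= 64551

64551 XP


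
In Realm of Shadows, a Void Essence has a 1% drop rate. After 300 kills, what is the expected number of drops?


Expected drops = kills * (drop_rate / 100)
= 300 * (1 / 100)
= 300 * 0.01
= 3.0

3.0 drops


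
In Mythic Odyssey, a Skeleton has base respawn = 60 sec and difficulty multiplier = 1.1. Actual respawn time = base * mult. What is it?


Respawn time = base * multiplier
= 60 * 1.1
= 66.0 seconds

66.0 seconds


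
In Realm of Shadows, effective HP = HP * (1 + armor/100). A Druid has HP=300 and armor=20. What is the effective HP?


EHP = 300 * (1 + 20/100)
= 300 * (1 + 0.2)
= 300 * 1.2
= 360.0

360.0 EHP


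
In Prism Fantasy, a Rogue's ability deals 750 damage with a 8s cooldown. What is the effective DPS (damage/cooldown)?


DPS = damage / cooldown
= 750 / 8
= 93.75

93.75 DPS


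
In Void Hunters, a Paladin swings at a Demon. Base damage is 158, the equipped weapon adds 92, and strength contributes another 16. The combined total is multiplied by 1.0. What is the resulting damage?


Sum base + weapon + str = 158 + 92 + 16 = 266
Multiply by 1.0:
266 * 1.0 = 266.0

266.0 damage


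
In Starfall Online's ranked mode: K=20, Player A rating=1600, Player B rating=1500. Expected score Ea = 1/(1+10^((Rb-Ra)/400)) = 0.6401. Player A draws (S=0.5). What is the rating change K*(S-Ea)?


Elo update: delta = K * (S - Ea), where S = 0.5 (draws)
S - Ea = 0.5 - 0.6401 = -0.1401
Rating change = 20 * -0.1401
= -2.80

-2.80 rating points


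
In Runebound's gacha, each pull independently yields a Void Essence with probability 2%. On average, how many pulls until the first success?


Expected pulls for a geometric distribution = 1/p = 100 / rate%
= 100 / 2
= 50.0

50.0 pulls


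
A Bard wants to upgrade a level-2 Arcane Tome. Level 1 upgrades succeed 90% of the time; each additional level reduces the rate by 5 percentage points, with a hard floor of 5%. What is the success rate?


raw_rate = 90 - 5 * (2 - 1)
= 90 - 5 * 1
= 90 - 5
= 85
Apply floor: max(85, 5) = 85%

85%


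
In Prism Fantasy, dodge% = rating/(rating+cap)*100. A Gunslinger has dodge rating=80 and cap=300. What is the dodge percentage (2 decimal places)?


dodge% = 80 / (80 + 300) * 100
= 80 / 380 * 100
= 0.210526 * 100
= 21.05%

21.05%


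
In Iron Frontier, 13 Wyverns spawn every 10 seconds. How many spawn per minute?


Spawns per minute = count * (60 / interval)
= 13 * (60 / 10)
= 13 * 6.0
= 78.0

78.0 per minute


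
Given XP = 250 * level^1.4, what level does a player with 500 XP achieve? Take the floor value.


XP = 250 * level^1.4, so level = (XP / 250)^(1/1.4)
= (500 / 250)^(1/1.4)
= 2.0^0.7143
= 1.6407
Floor: level = 1

level 1


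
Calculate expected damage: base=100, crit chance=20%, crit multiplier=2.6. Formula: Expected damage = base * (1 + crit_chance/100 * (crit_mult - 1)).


E[dmg] = base * (1 + crit_chance * (crit_mult - 1))
cc as decimal = 20/100 = 0.2
cm - 1 = 2.6 - 1 = 1.6
Bonus factor = 0.2 * 1.6 = 0.32
Total multiplier = 1 + 0.32 = 1.32
Expected damage = 100 * 1.32 = 132.00

132.00 damage


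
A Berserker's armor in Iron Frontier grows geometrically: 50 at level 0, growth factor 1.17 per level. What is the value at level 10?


value = base * growth^level
= 50 * 1.17^10
= 50 * 4.806828
= 240.34

240.34 armor


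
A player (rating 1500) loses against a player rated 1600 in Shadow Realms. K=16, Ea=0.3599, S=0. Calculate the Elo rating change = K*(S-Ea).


Elo update: delta = K * (S - Ea), where S = 0 (loses)
S - Ea = 0 - 0.3599 = -0.3599
Rating change = 16 * -0.3599
= -5.76

-5.76 rating points


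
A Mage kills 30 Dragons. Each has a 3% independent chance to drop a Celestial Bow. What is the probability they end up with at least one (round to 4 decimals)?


P(at least one) = 1 - P(none) = 1 - (1-p)^n
p = 3/100 = 0.03
1 - p = 0.97
(1 - p)^30 = 0.97^30 = 0.401007
P(at least one) = 1 - 0.401007 = 0.5990

0.5990


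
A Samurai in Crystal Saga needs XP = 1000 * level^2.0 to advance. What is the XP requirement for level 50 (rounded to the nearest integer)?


XP = 1000 * level^2.0
Substitute level = 50:
XP = 1000 * 50^2.0
= 1000 * 2500.0
= 2500000

2500000 XP


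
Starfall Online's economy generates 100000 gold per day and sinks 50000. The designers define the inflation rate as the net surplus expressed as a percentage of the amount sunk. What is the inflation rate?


Net gold = 100000 - 50000 = 50000
Inflation rate = net / sunk * 100 = 50000 / 50000 * 100
= 1.0 * 100
= 100.00%

100.00%


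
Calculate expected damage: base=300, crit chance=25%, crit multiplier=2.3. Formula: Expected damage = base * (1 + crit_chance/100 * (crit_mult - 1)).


E[dmg] = base * (1 + crit_chance * (crit_mult - 1))
cc as decimal = 25/100 = 0.25
cm - 1 = 2.3 - 1 = 1.3
Bonus factor = 0.25 * 1.3 = 0.325
Total multiplier = 1 + 0.325 = 1.325
Expected damage = 300 * 1.325 = 397.50

397.50 damage


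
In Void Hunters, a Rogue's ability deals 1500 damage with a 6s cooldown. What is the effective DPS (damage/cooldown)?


DPS = damage / cooldown
= 1500 / 6
= 250.00

250.00 DPS


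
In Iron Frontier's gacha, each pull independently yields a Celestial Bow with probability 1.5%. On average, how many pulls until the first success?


Expected pulls for a geometric distribution = 1/p = 100 / rate%
= 100 / 1.5
= 66.67

66.67 pulls


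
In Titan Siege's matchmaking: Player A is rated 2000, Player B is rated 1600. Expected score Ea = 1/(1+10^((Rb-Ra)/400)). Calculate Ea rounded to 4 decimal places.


Elo expected score: Ea = 1/(1 + 10^((Rb-Ra)/400))
Rb - Ra = 1600 - 2000 = -400
(Rb-Ra)/400 = -400/400 = -1.0
10^-1.0 = 0.1
Ea = 1/(1 + 0.1) = 1/1.1 = 0.9091

0.9091


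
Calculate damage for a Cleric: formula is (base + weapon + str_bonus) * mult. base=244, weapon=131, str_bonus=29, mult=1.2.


Sum base + weapon + str = 244 + 131 + 29 = 404
Multiply by 1.2:
404 * 1.2 = 484.8

484.8 damage


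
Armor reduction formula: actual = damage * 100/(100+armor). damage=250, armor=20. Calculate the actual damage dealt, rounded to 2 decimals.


actual = 250 * 100 / (100 + 20)
= 250 * 100 / 120
= 25000 / 120
= 208.33

208.33 damage


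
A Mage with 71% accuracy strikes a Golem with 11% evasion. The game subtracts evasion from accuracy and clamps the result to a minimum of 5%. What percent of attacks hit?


accuracy - evasion = 71 - 11 = 60
Apply floor: max(60, 5) = 60
Hit chance = 60%

60%


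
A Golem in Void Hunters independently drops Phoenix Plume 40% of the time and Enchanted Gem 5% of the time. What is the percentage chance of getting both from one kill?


For independent events, P(both) = P(A) * P(B)
= 40% * 5%
= 200 / 100 %
= 2.0%

2.0%


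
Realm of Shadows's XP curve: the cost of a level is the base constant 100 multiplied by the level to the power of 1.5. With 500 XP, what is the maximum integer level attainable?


XP = 100 * level^1.5, so level = (XP / 100)^(1/1.5)
= (500 / 100)^(1/1.5)
= 5.0^0.6667
= 2.924
Floor: level = 2

level 2


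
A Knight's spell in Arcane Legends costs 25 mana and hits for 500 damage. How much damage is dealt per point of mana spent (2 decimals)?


Efficiency = damage / mana
= 500 / 25
= 20.00

20.00 dmg/mana


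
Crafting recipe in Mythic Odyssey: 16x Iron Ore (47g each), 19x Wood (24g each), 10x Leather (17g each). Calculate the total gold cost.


Cost breakdown:
  Iron Ore: 16 * 47 = 752
  Wood: 19 * 24 = 456
  Leather: 10 * 17 = 170
Total = 752 + 456 + 170 = 1378

1378 gold


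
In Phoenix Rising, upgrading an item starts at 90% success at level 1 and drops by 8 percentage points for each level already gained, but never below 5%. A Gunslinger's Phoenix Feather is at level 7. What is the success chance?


raw_rate = 90 - 8 * (7 - 1)
= 90 - 8 * 6
= 90 - 48
= 42
Apply floor: max(42, 5) = 42%

42%


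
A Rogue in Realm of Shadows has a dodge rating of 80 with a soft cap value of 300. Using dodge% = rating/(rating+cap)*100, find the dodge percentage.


dodge% = 80 / (80 + 300) * 100
= 80 / 380 * 100
= 0.210526 * 100
= 21.05%

21.05%


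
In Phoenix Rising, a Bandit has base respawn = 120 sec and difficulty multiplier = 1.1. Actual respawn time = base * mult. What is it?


Respawn time = base * multiplier
= 120 * 1.1
= 132.0 seconds

132.0 seconds


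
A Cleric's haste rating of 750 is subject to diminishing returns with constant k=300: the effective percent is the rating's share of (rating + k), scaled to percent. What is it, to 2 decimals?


effective% = rating / (rating + k) * 100
= 750 / (750 + 300) * 100
= 750 / 1050 * 100
= 0.714286 * 100
= 71.43%

71.43%


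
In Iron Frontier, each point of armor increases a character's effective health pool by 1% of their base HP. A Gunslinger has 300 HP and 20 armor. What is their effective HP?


EHP = 300 * (1 + 20/100)
= 300 * (1 + 0.2)
= 300 * 1.2
= 360.0

360.0 EHP


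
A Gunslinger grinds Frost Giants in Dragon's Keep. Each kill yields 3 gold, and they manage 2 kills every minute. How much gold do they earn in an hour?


Gold per minute = 3 * 2 = 6
Gold per hour = 6 * 60 = 360

360 gold/hour


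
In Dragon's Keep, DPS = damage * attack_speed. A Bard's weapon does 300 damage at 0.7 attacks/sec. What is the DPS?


DPS = damage * attack_speed
= 300 * 0.7
= 210.0

210.0 DPS


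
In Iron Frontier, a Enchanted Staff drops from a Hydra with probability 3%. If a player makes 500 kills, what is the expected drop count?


Expected drops = kills * (drop_rate / 100)
= 500 * (3 / 100)
= 500 * 0.03
= 15.0

15.0 drops


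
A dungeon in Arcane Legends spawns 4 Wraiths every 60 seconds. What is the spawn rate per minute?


Spawns per minute = count * (60 / interval)
= 4 * (60 / 60)
= 4 * 1.0
= 4.0

4.0 per minute


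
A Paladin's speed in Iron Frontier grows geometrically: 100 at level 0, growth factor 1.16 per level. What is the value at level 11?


value = base * growth^level
= 100 * 1.16^11
= 100 * 5.117265
= 511.73

511.73 speed


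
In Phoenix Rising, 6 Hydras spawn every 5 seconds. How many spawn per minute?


Spawns per minute = count * (60 / interval)
= 6 * (60 / 5)
= 6 * 12.0
= 72.0

72.0 per minute


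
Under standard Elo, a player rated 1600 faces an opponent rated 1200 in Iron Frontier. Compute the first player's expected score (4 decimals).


Elo expected score: Ea = 1/(1 + 10^((Rb-Ra)/400))
Rb - Ra = 1200 - 1600 = -400
(Rb-Ra)/400 = -400/400 = -1.0
10^-1.0 = 0.1
Ea = 1/(1 + 0.1) = 1/1.1 = 0.9091

0.9091


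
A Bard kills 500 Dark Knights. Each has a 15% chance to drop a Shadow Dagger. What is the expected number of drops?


Expected drops = kills * (drop_rate / 100)
= 500 * (15 / 100)
= 500 * 0.15
= 75.0

75.0 drops


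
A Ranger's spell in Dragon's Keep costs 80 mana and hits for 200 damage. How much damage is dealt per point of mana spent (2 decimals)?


Efficiency = damage / mana
= 200 / 80
= 2.50

2.50 dmg/mana


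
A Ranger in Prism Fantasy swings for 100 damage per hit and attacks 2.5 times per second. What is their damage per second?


DPS = damage * attack_speed
= 100 * 2.5
= 250.0

250.0 DPS


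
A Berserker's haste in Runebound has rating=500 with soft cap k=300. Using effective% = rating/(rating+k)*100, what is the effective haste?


effective% = rating / (rating + k) * 100
= 500 / (500 + 300) * 100
= 500 / 800 * 100
= 0.625 * 100
= 62.50%

62.50%


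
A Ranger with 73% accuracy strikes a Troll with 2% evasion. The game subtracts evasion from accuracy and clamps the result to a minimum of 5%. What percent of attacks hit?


accuracy - evasion = 73 - 2 = 71
Apply floor: max(71, 5) = 71
Hit chance = 71%

71%


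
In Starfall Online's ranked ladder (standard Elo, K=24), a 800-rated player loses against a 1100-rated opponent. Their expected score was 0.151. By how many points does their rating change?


Elo update: delta = K * (S - Ea), where S = 0 (loses)
S - Ea = 0 - 0.151 = -0.151
Rating change = 24 * -0.151
= -3.62

-3.62 rating points


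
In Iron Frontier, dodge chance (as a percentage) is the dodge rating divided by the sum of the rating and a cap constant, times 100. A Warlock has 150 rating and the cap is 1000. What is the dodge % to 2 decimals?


dodge% = 150 / (150 + 1000) * 100
= 150 / 1150 * 100
= 0.130435 * 100
= 13.04%

13.04%


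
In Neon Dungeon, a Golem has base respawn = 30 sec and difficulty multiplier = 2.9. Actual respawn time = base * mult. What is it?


Respawn time = base * multiplier
= 30 * 2.9
= 87.0 seconds

87.0 seconds


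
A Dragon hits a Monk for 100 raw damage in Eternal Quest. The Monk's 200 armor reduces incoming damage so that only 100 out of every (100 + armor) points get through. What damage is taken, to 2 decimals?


actual = 100 * 100 / (100 + 200)
= 100 * 100 / 300
= 10000 / 300
= 33.33

33.33 damage


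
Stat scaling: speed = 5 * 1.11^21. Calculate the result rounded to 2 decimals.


value = base * growth^level
= 5 * 1.11^21
= 5 * 8.949166
= 44.75

44.75 speed


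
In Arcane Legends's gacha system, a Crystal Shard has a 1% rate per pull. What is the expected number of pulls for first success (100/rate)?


Expected pulls for a geometric distribution = 1/p = 100 / rate%
= 100 / 1
= 100.0

100.0 pulls


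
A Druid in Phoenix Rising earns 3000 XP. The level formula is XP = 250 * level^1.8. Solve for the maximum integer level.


XP = 250 * level^1.8, so level = (XP / 250)^(1/1.8)
= (3000 / 250)^(1/1.8)
= 12.0^0.5556
= 3.9769
Floor: level = 3

level 3


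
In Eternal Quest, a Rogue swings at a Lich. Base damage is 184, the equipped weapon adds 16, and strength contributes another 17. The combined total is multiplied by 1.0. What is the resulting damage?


Sum base + weapon + str = 184 + 16 + 17 = 217
Multiply by 1.0:
217 * 1.0 = 217.0

217.0 damage


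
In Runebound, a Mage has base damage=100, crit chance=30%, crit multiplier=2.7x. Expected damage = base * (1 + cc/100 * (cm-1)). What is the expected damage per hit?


E[dmg] = base * (1 + crit_chance * (crit_mult - 1))
cc as decimal = 30/100 = 0.3
cm - 1 = 2.7 - 1 = 1.7
Bonus factor = 0.3 * 1.7 = 0.51
Total multiplier = 1 + 0.51 = 1.51
Expected damage = 100 * 1.51 = 151.00

151.00 damage


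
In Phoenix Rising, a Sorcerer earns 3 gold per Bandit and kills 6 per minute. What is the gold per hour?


Gold per minute = 3 * 6 = 18
Gold per hour = 18 * 60 = 1080

1080 gold/hour


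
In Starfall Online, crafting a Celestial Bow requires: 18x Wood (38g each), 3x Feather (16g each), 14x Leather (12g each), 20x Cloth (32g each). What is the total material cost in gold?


Cost breakdown:
  Wood: 18 * 38 = 684
  Feather: 3 * 16 = 48
  Leather: 14 * 12 = 168
  Cloth: 20 * 32 = 640
Total = 684 + 48 + 168 + 640 = 1540

1540 gold


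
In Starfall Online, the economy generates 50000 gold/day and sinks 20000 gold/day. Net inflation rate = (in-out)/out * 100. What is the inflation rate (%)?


Net gold = 50000 - 20000 = 30000
Inflation rate = net / sunk * 100 = 30000 / 20000 * 100
= 1.5 * 100
= 150.00%

150.00%


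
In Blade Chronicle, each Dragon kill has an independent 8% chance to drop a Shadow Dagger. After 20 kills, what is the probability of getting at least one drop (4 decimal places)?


P(at least one) = 1 - P(none) = 1 - (1-p)^n
p = 8/100 = 0.08
1 - p = 0.92
(1 - p)^20 = 0.92^20 = 0.188693
P(at least one) = 1 - 0.188693 = 0.8113

0.8113


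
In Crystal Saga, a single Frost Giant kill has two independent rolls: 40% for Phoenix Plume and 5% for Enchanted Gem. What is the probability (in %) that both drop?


For independent events, P(both) = P(A) * P(B)
= 40% * 5%
= 200 / 100 %
= 2.0%

2.0%


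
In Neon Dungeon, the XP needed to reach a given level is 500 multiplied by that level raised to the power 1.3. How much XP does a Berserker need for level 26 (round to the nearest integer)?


XP = 500 * level^1.3
Substitute level = 26:
XP = 500 * 26^1.3
= 500 * 69.098
= 34549

34549 XP


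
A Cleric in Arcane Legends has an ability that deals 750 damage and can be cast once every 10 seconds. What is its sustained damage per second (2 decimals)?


DPS = damage / cooldown
= 750 / 10
= 75.00

75.00 DPS


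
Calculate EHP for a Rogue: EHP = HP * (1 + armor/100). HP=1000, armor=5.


EHP = 1000 * (1 + 5/100)
= 1000 * (1 + 0.05)
= 1000 * 1.05
= 1050.0

1050.0 EHP


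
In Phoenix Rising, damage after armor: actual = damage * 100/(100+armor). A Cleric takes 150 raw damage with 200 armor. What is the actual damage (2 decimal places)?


actual = 150 * 100 / (100 + 200)
= 150 * 100 / 300
= 15000 / 300
= 50.00

50.00 damage


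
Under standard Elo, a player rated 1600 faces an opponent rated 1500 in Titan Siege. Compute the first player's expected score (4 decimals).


Elo expected score: Ea = 1/(1 + 10^((Rb-Ra)/400))
Rb - Ra = 1500 - 1600 = -100
(Rb-Ra)/400 = -100/400 = -0.25
10^-0.25 = 0.562341
Ea = 1/(1 + 0.562341) = 1/1.562341 = 0.6401

0.6401


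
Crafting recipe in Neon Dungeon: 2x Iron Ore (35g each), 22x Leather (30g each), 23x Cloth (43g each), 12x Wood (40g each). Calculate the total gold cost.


Cost breakdown:
  Iron Ore: 2 * 35 = 70
  Leather: 22 * 30 = 660
  Cloth: 23 * 43 = 989
  Wood: 12 * 40 = 480
Total = 70 + 660 + 989 + 480 = 2199

2199 gold


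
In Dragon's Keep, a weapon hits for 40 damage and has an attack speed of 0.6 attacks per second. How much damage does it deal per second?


DPS = damage * attack_speed
= 40 * 0.6
= 24.0

24.0 DPS
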